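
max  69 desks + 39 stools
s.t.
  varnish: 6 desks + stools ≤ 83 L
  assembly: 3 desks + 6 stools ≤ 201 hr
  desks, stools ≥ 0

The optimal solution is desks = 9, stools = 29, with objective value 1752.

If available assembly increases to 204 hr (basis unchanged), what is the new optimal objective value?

1767

Both varnish and assembly are binding at x*.
Dual feasibility on the basic columns requires 6·y_varnish + 3·y_assembly = 69, 1·y_varnish + 6·y_assembly = 39.
→ y_varnish = 9 and y_assembly = 5.
Δz = y_assembly·Δb = 5 × (3) = 15, so new z* = 1752 + 15 = 1767.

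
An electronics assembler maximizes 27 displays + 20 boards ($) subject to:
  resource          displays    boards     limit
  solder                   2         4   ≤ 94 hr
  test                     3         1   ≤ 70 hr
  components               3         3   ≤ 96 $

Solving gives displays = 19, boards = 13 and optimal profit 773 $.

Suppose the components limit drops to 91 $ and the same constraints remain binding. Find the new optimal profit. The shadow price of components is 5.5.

745.5

Δb = -5, so new z* = 773 + (5.5)·(-5) = 773 − 27.5 = 745.5.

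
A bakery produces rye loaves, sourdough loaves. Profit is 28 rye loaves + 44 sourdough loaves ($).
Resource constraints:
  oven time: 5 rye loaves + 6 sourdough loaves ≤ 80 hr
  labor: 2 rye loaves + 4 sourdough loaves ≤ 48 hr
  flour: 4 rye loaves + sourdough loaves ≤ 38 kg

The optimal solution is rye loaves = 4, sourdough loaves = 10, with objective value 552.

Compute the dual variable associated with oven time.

3

At the optimum: oven time uses 80 of 80 (binding); labor uses 48 of 48 (binding); flour uses 26 of 38 (slack = 12).
Since flour is not tight, its dual is 0.
Dual feasibility on the basic columns requires 5·y_oven time + 2·y_labor = 28, 6·y_oven time + 4·y_labor = 44.
Solving: y_oven time = 3, y_labor = 6.5.
Shadow price of oven time = 3.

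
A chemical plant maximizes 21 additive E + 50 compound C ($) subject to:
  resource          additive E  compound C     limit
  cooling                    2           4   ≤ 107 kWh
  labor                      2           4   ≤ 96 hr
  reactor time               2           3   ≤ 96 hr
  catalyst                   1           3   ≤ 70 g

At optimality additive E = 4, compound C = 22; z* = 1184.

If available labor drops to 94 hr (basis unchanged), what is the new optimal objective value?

1171

Check each constraint at x*: cooling 96/107 (slack 11); labor 96/96 (tight); reactor time 74/96 (slack 22); catalyst 70/70 (tight).
Slack constraints have shadow price 0 (complementary slackness).
From A_Bᵀ y = c: 2·y_labor + 1·y_catalyst = 21; 4·y_labor + 3·y_catalyst = 50.
This yields shadow prices y_labor = 6.5, y_catalyst = 8.
Δz = y_labor·Δb = 6.5 × (-2) = -13, so new z* = 1184 − 13 = 1171.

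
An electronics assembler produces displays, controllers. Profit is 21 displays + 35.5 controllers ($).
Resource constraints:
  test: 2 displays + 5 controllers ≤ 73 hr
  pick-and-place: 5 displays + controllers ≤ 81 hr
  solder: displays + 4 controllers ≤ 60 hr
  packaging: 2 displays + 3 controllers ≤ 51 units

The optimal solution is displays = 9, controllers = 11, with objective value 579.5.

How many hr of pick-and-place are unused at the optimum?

25

pick-and-place used = 5·9 + 1·11 = 56; slack = 81 − 56 = 25.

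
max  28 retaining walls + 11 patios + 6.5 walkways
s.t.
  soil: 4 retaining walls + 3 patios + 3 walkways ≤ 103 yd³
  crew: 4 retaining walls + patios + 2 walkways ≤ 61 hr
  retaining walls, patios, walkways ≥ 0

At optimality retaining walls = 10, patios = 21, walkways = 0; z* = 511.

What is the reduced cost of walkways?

Check each constraint at x*: soil 103/103 (tight); crew 61/61 (tight).
From A_Bᵀ y = c: 4·y_soil + 4·y_crew = 28; 3·y_soil + 1·y_crew = 11.
This yields shadow prices y_soil = 2, y_crew = 5.
Reduced cost of walkways: c₃ − yᵀa₃ = 6.5 − (2·3 + 5·2) = 6.5 − 16 = -9.5.

-9.5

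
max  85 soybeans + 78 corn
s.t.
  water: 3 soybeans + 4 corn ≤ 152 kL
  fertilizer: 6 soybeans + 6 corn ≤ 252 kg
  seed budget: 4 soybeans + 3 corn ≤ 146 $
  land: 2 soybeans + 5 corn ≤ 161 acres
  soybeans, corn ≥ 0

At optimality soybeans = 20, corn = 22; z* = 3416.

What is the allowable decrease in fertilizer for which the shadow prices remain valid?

Binding constraints: fertilizer, seed budget. The basis is B = [[6,6],[4,3]] with det -6.
Per unit decrease in fertilizer, x* moves by d = (0.5, -0.6667).
The basis stays optimal until corn reaches 0; allowable decrease = 33 kg.

33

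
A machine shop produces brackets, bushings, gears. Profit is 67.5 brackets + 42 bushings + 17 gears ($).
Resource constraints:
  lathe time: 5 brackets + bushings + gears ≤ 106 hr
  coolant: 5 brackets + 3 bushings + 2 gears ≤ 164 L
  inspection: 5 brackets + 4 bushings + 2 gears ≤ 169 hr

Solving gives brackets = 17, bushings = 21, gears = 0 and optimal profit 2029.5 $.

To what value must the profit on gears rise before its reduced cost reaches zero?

23

Check each constraint at x*: lathe time 106/106 (tight); coolant 148/164 (slack 16); inspection 169/169 (tight).
Slack constraints have shadow price 0 (complementary slackness).
Dual feasibility on the basic columns requires 5·y_lathe time + 5·y_inspection = 67.5, 1·y_lathe time + 4·y_inspection = 42.
Solving: y_lathe time = 4, y_inspection = 9.5.
gears enters the basis when its profit ≥ yᵀa₃ = 4·1 + 9.5·2 = 23.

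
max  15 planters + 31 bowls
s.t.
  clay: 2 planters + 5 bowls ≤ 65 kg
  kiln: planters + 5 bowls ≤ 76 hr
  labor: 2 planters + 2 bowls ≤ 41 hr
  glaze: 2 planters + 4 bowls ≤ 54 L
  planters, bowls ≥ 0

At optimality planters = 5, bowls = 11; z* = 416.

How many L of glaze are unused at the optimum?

glaze used = 2·5 + 4·11 = 54; slack = 54 − 54 = 0.

0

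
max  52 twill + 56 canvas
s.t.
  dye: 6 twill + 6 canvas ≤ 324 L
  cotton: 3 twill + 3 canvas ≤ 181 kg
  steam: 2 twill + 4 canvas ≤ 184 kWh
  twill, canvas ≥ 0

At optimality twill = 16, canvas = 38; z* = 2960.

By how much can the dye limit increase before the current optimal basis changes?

38

Binding constraints: dye, steam. The basis is B = [[6,6],[2,4]] with det 12.
Per unit increase in dye, x* moves by d = (0.3333, -0.1667).
The basis stays optimal until cotton becomes binding; allowable increase = 38 L.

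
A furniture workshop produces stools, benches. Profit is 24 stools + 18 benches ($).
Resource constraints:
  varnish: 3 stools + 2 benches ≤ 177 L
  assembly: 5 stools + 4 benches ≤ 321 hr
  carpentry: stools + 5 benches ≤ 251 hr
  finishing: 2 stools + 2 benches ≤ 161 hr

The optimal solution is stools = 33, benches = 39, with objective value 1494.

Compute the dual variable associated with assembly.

3

Check each constraint at x*: varnish 177/177 (tight); assembly 321/321 (tight); carpentry 228/251 (slack 23); finishing 144/161 (slack 17).
Slack constraints have shadow price 0 (complementary slackness).
From A_Bᵀ y = c: 3·y_varnish + 5·y_assembly = 24; 2·y_varnish + 4·y_assembly = 18.
→ y_varnish = 3 and y_assembly = 3.
Shadow price of assembly = 3.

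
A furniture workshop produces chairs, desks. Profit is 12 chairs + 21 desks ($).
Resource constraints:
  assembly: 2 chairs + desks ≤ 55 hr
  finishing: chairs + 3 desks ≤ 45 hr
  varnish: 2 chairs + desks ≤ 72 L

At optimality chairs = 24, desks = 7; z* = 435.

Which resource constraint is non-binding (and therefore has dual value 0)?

varnish

assembly: 55/55 (binding)
finishing: 45/45 (binding)
varnish: 55/72 (slack 17)
By complementary slackness, a constraint with positive slack has shadow price 0 → varnish.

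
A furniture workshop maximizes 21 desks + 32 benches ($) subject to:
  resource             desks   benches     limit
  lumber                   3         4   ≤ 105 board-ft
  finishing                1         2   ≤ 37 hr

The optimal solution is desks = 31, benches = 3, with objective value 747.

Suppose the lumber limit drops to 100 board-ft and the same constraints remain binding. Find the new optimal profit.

722

Both lumber and finishing are binding at x*.
Dual feasibility on the basic columns requires 3·y_lumber + 1·y_finishing = 21, 4·y_lumber + 2·y_finishing = 32.
→ y_lumber = 5 and y_finishing = 6.
Δz = y_lumber·Δb = 5 × (-5) = -25, so new z* = 747 − 25 = 722.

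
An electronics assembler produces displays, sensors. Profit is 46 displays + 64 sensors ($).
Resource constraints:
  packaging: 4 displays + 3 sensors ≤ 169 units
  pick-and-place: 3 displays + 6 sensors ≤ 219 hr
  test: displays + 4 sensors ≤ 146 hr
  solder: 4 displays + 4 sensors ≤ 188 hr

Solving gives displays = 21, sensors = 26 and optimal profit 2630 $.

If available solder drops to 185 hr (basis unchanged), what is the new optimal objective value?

2609

Binding: pick-and-place and solder. Non-binding: packaging (7 unused), test (21 unused).
Slack constraints have shadow price 0 (complementary slackness).
Dual feasibility on the basic columns requires 3·y_pick-and-place + 4·y_solder = 46, 6·y_pick-and-place + 4·y_solder = 64.
This yields shadow prices y_pick-and-place = 6, y_solder = 7.
Δz = y_solder·Δb = 7 × (-3) = -21, so new z* = 2630 − 21 = 2609.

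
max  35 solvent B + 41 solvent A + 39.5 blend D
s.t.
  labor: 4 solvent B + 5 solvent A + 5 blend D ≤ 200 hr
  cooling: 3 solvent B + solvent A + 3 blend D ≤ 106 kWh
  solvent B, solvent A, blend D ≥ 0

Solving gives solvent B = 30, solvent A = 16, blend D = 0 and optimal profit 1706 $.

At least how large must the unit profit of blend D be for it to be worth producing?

43

Both labor and cooling are binding at x*.
From A_Bᵀ y = c: 4·y_labor + 3·y_cooling = 35; 5·y_labor + 1·y_cooling = 41.
→ y_labor = 8 and y_cooling = 1.
blend D enters the basis when its profit ≥ yᵀa₃ = 8·5 + 1·3 = 43.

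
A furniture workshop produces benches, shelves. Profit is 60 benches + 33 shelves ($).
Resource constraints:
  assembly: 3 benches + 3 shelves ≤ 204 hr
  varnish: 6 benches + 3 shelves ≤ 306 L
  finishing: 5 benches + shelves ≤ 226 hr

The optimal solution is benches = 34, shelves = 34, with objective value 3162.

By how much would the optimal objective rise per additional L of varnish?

Check each constraint at x*: assembly 204/204 (tight); varnish 306/306 (tight); finishing 204/226 (slack 22).
Slack constraints have shadow price 0 (complementary slackness).
The binding rows give the dual system: 3·y_assembly + 6·y_varnish = 60 and 3·y_assembly + 3·y_varnish = 33.
→ y_assembly = 2 and y_varnish = 9.
Shadow price of varnish = 9.

9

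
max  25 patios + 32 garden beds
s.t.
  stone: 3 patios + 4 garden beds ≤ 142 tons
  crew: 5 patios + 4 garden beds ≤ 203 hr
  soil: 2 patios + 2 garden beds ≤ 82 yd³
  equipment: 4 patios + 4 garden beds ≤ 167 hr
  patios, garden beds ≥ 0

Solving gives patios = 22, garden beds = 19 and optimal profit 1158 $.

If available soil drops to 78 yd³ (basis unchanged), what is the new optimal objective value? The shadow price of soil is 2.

1150

Δb = -4, so new z* = 1158 + (2)·(-4) = 1158 − 8 = 1150.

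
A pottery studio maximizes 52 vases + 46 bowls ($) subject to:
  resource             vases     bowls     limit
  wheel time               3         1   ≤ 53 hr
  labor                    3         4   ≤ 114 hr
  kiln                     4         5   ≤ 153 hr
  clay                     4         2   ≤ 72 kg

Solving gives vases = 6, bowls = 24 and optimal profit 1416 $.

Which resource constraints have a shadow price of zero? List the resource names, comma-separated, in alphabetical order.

kiln, wheel time

wheel time: 42/53 (slack 11)
labor: 114/114 (binding)
kiln: 144/153 (slack 9)
clay: 72/72 (binding)
By complementary slackness, a constraint with positive slack has shadow price 0 → kiln, wheel time.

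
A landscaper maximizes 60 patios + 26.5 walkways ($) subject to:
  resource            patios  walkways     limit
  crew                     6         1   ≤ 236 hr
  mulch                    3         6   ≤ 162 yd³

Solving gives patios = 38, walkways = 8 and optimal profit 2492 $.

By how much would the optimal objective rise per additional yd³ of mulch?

At the optimum: crew uses 236 of 236 (binding); mulch uses 162 of 162 (binding).
From A_Bᵀ y = c: 6·y_crew + 3·y_mulch = 60; 1·y_crew + 6·y_mulch = 26.5.
This yields shadow prices y_crew = 8.5, y_mulch = 3.
Shadow price of mulch = 3.

3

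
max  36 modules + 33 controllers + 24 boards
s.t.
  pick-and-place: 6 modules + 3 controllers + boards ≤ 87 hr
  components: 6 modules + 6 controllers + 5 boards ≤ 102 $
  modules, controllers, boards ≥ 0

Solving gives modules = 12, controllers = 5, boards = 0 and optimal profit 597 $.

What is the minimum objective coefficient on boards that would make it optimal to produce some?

26

Both pick-and-place and components are binding at x*.
The binding rows give the dual system: 6·y_pick-and-place + 6·y_components = 36 and 3·y_pick-and-place + 6·y_components = 33.
→ y_pick-and-place = 1 and y_components = 5.
boards enters the basis when its profit ≥ yᵀa₃ = 1·1 + 5·5 = 26.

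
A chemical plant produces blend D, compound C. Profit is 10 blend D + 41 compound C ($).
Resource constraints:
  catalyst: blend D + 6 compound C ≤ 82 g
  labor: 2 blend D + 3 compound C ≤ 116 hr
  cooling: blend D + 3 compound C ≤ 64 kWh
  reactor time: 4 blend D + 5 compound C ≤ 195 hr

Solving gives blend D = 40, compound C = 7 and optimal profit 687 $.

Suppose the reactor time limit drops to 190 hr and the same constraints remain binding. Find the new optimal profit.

682

Check each constraint at x*: catalyst 82/82 (tight); labor 101/116 (slack 15); cooling 61/64 (slack 3); reactor time 195/195 (tight).
By complementary slackness, y = 0 for the non-binding constraints.
The binding rows give the dual system: 1·y_catalyst + 4·y_reactor time = 10 and 6·y_catalyst + 5·y_reactor time = 41.
This yields shadow prices y_catalyst = 6, y_reactor time = 1.
Δz = y_reactor time·Δb = 1 × (-5) = -5, so new z* = 687 − 5 = 682.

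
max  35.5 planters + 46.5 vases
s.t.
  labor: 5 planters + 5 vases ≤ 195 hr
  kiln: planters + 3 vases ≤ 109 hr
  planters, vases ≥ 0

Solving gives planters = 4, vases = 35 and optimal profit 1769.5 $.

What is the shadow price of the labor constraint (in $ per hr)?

6

At the optimum: labor uses 195 of 195 (binding); kiln uses 109 of 109 (binding).
The binding rows give the dual system: 5·y_labor + 1·y_kiln = 35.5 and 5·y_labor + 3·y_kiln = 46.5.
This yields shadow prices y_labor = 6, y_kiln = 5.5.
Shadow price of labor = 6.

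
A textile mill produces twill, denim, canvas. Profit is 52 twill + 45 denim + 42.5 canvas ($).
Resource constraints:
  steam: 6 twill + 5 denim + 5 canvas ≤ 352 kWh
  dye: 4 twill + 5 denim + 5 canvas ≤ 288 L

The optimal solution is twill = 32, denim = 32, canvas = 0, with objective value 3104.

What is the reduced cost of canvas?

-2.5

Check each constraint at x*: steam 352/352 (tight); dye 288/288 (tight).
Dual feasibility on the basic columns requires 6·y_steam + 4·y_dye = 52, 5·y_steam + 5·y_dye = 45.
→ y_steam = 8 and y_dye = 1.
Reduced cost of canvas: c₃ − yᵀa₃ = 42.5 − (8·5 + 1·5) = 42.5 − 45 = -2.5.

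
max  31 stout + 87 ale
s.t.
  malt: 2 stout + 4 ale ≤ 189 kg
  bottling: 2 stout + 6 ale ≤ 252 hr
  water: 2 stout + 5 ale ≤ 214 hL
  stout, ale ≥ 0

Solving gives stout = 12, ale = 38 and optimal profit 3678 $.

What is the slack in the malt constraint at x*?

malt used = 2·12 + 4·38 = 176; slack = 189 − 176 = 13.

13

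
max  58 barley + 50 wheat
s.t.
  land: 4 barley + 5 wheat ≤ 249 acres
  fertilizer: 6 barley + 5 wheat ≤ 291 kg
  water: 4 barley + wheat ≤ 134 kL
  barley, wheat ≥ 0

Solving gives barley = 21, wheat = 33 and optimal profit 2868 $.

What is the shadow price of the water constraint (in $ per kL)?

0

At the optimum: land uses 249 of 249 (binding); fertilizer uses 291 of 291 (binding); water uses 117 of 134 (slack = 17).
Slack constraints have shadow price 0 (complementary slackness).
From A_Bᵀ y = c: 4·y_land + 6·y_fertilizer = 58; 5·y_land + 5·y_fertilizer = 50.
This yields shadow prices y_land = 1, y_fertilizer = 9.
Shadow price of water = 0.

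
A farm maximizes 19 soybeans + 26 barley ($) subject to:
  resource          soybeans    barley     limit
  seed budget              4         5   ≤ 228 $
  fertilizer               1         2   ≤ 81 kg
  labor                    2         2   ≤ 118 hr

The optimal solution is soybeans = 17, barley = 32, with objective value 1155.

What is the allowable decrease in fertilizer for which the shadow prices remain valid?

Binding constraints: seed budget, fertilizer. The basis is B = [[4,5],[1,2]] with det 3.
Per unit decrease in fertilizer, x* moves by d = (1.6667, -1.3333).
The basis stays optimal until barley reaches 0; allowable decrease = 24 kg.

24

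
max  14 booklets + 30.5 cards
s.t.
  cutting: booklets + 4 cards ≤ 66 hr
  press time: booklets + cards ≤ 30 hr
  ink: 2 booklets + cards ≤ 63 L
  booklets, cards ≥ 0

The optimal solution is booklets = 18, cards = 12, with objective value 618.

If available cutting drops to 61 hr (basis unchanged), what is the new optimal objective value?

Check each constraint at x*: cutting 66/66 (tight); press time 30/30 (tight); ink 48/63 (slack 15).
Slack constraints have shadow price 0 (complementary slackness).
The binding rows give the dual system: 1·y_cutting + 1·y_press time = 14 and 4·y_cutting + 1·y_press time = 30.5.
This yields shadow prices y_cutting = 5.5, y_press time = 8.5.
Δz = y_cutting·Δb = 5.5 × (-5) = -27.5, so new z* = 618 − 27.5 = 590.5.

590.5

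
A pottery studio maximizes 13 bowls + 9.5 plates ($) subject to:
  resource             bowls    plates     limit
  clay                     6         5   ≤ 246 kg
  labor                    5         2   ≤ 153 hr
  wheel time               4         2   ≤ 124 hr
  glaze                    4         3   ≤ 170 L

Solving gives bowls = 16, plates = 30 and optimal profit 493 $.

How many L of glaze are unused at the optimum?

16

glaze used = 4·16 + 3·30 = 154; slack = 170 − 154 = 16.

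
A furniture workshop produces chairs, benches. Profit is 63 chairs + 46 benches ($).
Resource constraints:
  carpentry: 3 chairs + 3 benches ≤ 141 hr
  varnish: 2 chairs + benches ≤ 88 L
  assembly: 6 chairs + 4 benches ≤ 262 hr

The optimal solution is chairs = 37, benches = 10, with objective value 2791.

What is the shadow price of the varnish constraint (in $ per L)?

At the optimum: carpentry uses 141 of 141 (binding); varnish uses 84 of 88 (slack = 4); assembly uses 262 of 262 (binding).
Since varnish is not tight, its dual is 0.
Dual feasibility on the basic columns requires 3·y_carpentry + 6·y_assembly = 63, 3·y_carpentry + 4·y_assembly = 46.
→ y_carpentry = 4 and y_assembly = 8.5.
Shadow price of varnish = 0.

0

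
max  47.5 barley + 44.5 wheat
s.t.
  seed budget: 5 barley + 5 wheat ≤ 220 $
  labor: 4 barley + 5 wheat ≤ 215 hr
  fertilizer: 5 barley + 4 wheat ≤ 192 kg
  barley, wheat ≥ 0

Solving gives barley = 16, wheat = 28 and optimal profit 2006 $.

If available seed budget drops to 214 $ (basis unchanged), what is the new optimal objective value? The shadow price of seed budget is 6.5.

1967

Δb = -6, so new z* = 2006 + (6.5)·(-6) = 2006 − 39 = 1967.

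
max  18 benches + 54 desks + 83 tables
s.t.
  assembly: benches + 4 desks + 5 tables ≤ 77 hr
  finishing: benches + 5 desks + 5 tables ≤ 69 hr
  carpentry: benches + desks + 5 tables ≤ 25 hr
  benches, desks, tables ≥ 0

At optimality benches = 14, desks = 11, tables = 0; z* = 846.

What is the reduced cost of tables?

Binding: finishing and carpentry. Non-binding: assembly (19 unused).
Slack constraints have shadow price 0 (complementary slackness).
The binding rows give the dual system: 1·y_finishing + 1·y_carpentry = 18 and 5·y_finishing + 1·y_carpentry = 54.
→ y_finishing = 9 and y_carpentry = 9.
Reduced cost of tables: c₃ − yᵀa₃ = 83 − (9·5 + 9·5) = 83 − 90 = -7.

-7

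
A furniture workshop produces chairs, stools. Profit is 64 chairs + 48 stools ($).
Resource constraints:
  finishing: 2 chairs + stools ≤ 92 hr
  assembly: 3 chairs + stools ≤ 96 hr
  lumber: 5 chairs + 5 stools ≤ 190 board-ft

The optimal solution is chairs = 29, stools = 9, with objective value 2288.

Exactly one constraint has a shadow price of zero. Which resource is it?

finishing

finishing: 67/92 (slack 25)
assembly: 96/96 (binding)
lumber: 190/190 (binding)
By complementary slackness, a constraint with positive slack has shadow price 0 → finishing.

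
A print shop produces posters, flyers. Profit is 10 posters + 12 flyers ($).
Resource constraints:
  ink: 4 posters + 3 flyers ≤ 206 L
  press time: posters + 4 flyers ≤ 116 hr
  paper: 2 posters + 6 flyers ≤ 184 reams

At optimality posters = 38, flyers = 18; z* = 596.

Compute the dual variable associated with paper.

Check each constraint at x*: ink 206/206 (tight); press time 110/116 (slack 6); paper 184/184 (tight).
Slack constraints have shadow price 0 (complementary slackness).
The binding rows give the dual system: 4·y_ink + 2·y_paper = 10 and 3·y_ink + 6·y_paper = 12.
This yields shadow prices y_ink = 2, y_paper = 1.
Shadow price of paper = 1.

1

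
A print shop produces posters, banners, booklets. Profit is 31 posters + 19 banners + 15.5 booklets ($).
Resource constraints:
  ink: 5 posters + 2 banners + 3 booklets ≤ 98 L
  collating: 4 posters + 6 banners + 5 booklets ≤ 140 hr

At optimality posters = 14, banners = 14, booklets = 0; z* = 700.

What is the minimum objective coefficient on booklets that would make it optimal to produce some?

At the optimum: ink uses 98 of 98 (binding); collating uses 140 of 140 (binding).
From A_Bᵀ y = c: 5·y_ink + 4·y_collating = 31; 2·y_ink + 6·y_collating = 19.
Solving: y_ink = 5, y_collating = 1.5.
booklets enters the basis when its profit ≥ yᵀa₃ = 5·3 + 1.5·5 = 22.5.

22.5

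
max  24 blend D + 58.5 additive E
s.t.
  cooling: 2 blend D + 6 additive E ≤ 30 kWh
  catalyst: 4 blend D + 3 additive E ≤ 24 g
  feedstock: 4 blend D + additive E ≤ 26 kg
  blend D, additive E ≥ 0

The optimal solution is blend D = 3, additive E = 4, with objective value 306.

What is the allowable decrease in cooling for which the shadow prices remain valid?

18

Binding constraints: cooling, catalyst. The basis is B = [[2,6],[4,3]] with det -18.
Per unit decrease in cooling, x* moves by d = (0.1667, -0.2222).
The basis stays optimal until additive E reaches 0; allowable decrease = 18 kWh.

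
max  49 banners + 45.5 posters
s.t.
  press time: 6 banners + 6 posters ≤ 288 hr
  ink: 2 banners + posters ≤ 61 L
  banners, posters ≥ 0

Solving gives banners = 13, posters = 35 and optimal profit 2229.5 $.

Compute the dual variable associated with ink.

Both press time and ink are binding at x*.
From A_Bᵀ y = c: 6·y_press time + 2·y_ink = 49; 6·y_press time + 1·y_ink = 45.5.
Solving: y_press time = 7, y_ink = 3.5.
Shadow price of ink = 3.5.

3.5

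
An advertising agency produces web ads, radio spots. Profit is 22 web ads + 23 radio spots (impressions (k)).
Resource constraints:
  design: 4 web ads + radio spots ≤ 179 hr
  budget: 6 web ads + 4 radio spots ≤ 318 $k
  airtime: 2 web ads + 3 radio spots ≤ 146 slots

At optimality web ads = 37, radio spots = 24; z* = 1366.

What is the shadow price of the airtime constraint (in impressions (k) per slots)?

5

At the optimum: design uses 172 of 179 (slack = 7); budget uses 318 of 318 (binding); airtime uses 146 of 146 (binding).
Slack constraints have shadow price 0 (complementary slackness).
From A_Bᵀ y = c: 6·y_budget + 2·y_airtime = 22; 4·y_budget + 3·y_airtime = 23.
This yields shadow prices y_budget = 2, y_airtime = 5.
Shadow price of airtime = 5.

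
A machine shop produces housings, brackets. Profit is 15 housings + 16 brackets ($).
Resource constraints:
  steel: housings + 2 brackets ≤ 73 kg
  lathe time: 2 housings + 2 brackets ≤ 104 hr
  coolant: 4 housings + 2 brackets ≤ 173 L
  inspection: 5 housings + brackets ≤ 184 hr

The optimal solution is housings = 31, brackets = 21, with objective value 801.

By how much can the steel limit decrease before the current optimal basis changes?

Binding constraints: steel, lathe time. The basis is B = [[1,2],[2,2]] with det -2.
Per unit decrease in steel, x* moves by d = (1, -1).
The basis stays optimal until inspection becomes binding; allowable decrease = 2 kg.

2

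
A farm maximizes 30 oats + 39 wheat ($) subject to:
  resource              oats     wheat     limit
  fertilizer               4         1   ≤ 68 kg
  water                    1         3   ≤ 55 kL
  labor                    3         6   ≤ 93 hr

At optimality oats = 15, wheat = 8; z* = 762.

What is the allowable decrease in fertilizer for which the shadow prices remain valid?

Binding constraints: fertilizer, labor. The basis is B = [[4,1],[3,6]] with det 21.
Per unit decrease in fertilizer, x* moves by d = (-0.2857, 0.1429).
The basis stays optimal until oats reaches 0; allowable decrease = 52.5 kg.

52.5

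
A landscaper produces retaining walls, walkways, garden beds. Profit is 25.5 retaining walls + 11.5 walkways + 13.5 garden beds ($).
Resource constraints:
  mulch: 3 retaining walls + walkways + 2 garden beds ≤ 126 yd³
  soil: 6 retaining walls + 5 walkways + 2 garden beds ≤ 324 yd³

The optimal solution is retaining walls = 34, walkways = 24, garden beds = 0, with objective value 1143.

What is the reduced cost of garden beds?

-1.5

Both mulch and soil are binding at x*.
From A_Bᵀ y = c: 3·y_mulch + 6·y_soil = 25.5; 1·y_mulch + 5·y_soil = 11.5.
→ y_mulch = 6.5 and y_soil = 1.
Reduced cost of garden beds: c₃ − yᵀa₃ = 13.5 − (6.5·2 + 1·2) = 13.5 − 15 = -1.5.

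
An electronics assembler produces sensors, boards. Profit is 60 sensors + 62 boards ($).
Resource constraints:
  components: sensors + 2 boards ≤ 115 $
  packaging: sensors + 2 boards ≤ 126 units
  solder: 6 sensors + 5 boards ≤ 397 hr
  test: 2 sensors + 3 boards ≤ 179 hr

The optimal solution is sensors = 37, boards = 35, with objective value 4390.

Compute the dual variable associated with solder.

Binding: solder and test. Non-binding: components (8 unused), packaging (19 unused).
By complementary slackness, y = 0 for the non-binding constraints.
The binding rows give the dual system: 6·y_solder + 2·y_test = 60 and 5·y_solder + 3·y_test = 62.
This yields shadow prices y_solder = 7, y_test = 9.
Shadow price of solder = 7.

7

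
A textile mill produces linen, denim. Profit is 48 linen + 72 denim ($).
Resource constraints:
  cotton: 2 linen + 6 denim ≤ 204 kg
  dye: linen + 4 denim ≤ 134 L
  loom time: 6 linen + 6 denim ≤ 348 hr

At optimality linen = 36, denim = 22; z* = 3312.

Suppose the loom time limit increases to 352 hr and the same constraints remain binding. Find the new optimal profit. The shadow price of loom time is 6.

3336

Δb = 4, so new z* = 3312 + (6)·(4) = 3312 + 24 = 3336.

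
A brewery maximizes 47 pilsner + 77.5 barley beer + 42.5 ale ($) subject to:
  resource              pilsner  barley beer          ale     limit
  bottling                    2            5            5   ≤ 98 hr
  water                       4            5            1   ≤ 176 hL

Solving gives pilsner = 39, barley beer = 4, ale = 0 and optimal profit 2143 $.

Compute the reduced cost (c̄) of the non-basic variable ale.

-3

At the optimum: bottling uses 98 of 98 (binding); water uses 176 of 176 (binding).
From A_Bᵀ y = c: 2·y_bottling + 4·y_water = 47; 5·y_bottling + 5·y_water = 77.5.
This yields shadow prices y_bottling = 7.5, y_water = 8.
Reduced cost of ale: c₃ − yᵀa₃ = 42.5 − (7.5·5 + 8·1) = 42.5 − 45.5 = -3.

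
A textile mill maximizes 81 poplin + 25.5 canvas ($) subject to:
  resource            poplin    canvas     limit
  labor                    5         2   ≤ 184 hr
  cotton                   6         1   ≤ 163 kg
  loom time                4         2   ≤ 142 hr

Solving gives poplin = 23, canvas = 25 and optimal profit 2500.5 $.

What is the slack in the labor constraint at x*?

19

labor used = 5·23 + 2·25 = 165; slack = 184 − 165 = 19.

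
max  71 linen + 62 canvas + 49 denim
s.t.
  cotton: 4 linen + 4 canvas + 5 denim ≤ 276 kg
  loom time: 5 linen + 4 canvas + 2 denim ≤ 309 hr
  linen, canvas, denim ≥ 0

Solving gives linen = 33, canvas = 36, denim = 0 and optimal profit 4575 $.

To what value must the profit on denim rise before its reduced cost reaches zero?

Both cotton and loom time are binding at x*.
From A_Bᵀ y = c: 4·y_cotton + 5·y_loom time = 71; 4·y_cotton + 4·y_loom time = 62.
This yields shadow prices y_cotton = 6.5, y_loom time = 9.
denim enters the basis when its profit ≥ yᵀa₃ = 6.5·5 + 9·2 = 50.5.

50.5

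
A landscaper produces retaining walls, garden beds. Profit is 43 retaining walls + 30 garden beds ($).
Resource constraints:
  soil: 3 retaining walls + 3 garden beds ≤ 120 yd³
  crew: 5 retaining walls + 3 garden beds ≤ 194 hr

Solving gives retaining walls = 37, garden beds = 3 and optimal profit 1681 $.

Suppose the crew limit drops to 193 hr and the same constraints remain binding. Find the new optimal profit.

1674.5

Both soil and crew are binding at x*.
From A_Bᵀ y = c: 3·y_soil + 5·y_crew = 43; 3·y_soil + 3·y_crew = 30.
This yields shadow prices y_soil = 3.5, y_crew = 6.5.
Δz = y_crew·Δb = 6.5 × (-1) = -6.5, so new z* = 1681 − 6.5 = 1674.5.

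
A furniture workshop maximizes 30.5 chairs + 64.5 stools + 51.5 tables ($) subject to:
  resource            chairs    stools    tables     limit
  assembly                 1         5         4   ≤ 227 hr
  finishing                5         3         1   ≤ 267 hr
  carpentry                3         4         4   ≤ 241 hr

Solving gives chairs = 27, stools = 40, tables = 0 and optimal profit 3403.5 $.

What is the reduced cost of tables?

At the optimum: assembly uses 227 of 227 (binding); finishing uses 255 of 267 (slack = 12); carpentry uses 241 of 241 (binding).
By complementary slackness, y = 0 for the non-binding constraint.
The binding rows give the dual system: 1·y_assembly + 3·y_carpentry = 30.5 and 5·y_assembly + 4·y_carpentry = 64.5.
Solving: y_assembly = 6.5, y_carpentry = 8.
Reduced cost of tables: c₃ − yᵀa₃ = 51.5 − (6.5·4 + 8·4) = 51.5 − 58 = -6.5.

-6.5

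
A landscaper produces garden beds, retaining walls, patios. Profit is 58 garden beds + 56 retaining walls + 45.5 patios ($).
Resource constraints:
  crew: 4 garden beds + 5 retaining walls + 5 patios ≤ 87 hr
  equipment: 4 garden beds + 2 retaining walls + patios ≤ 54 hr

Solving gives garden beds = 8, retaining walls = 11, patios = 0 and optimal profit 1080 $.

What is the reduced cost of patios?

-5

Both crew and equipment are binding at x*.
From A_Bᵀ y = c: 4·y_crew + 4·y_equipment = 58; 5·y_crew + 2·y_equipment = 56.
This yields shadow prices y_crew = 9, y_equipment = 5.5.
Reduced cost of patios: c₃ − yᵀa₃ = 45.5 − (9·5 + 5.5·1) = 45.5 − 50.5 = -5.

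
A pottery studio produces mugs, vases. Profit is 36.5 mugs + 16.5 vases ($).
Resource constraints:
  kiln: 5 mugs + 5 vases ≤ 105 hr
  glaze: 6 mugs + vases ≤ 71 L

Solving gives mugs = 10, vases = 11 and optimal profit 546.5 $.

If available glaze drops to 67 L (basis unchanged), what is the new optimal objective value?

Check each constraint at x*: kiln 105/105 (tight); glaze 71/71 (tight).
The binding rows give the dual system: 5·y_kiln + 6·y_glaze = 36.5 and 5·y_kiln + 1·y_glaze = 16.5.
→ y_kiln = 2.5 and y_glaze = 4.
Δz = y_glaze·Δb = 4 × (-4) = -16, so new z* = 546.5 − 16 = 530.5.

530.5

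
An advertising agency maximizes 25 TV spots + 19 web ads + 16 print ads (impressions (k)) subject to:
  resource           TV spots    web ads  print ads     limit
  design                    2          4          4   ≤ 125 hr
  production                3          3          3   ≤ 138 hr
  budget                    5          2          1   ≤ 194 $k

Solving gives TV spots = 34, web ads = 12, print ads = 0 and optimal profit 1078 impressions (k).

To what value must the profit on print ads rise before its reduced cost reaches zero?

Binding: production and budget. Non-binding: design (9 unused).
By complementary slackness, y = 0 for the non-binding constraint.
The binding rows give the dual system: 3·y_production + 5·y_budget = 25 and 3·y_production + 2·y_budget = 19.
→ y_production = 5 and y_budget = 2.
print ads enters the basis when its profit ≥ yᵀa₃ = 5·3 + 2·1 = 17.

17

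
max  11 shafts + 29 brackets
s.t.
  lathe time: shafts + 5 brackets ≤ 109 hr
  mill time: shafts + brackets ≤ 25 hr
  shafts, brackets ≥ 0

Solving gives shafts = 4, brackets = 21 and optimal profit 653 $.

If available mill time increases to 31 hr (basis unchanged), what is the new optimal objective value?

Both lathe time and mill time are binding at x*.
Dual feasibility on the basic columns requires 1·y_lathe time + 1·y_mill time = 11, 5·y_lathe time + 1·y_mill time = 29.
Solving: y_lathe time = 4.5, y_mill time = 6.5.
Δz = y_mill time·Δb = 6.5 × (6) = 39, so new z* = 653 + 39 = 692.

692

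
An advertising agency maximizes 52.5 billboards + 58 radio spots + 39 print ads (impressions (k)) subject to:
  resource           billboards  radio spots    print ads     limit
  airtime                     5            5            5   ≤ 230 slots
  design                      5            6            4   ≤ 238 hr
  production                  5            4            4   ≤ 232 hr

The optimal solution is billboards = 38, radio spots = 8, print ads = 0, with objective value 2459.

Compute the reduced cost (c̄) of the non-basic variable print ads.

At the optimum: airtime uses 230 of 230 (binding); design uses 238 of 238 (binding); production uses 222 of 232 (slack = 10).
By complementary slackness, y = 0 for the non-binding constraint.
The binding rows give the dual system: 5·y_airtime + 5·y_design = 52.5 and 5·y_airtime + 6·y_design = 58.
Solving: y_airtime = 5, y_design = 5.5.
Reduced cost of print ads: c₃ − yᵀa₃ = 39 − (5·5 + 5.5·4) = 39 − 47 = -8.

-8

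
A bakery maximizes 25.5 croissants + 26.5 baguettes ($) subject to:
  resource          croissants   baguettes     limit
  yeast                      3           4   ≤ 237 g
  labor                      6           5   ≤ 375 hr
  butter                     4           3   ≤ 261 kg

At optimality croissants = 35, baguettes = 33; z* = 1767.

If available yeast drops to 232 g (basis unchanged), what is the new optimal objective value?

1749.5

Binding: yeast and labor. Non-binding: butter (22 unused).
Since butter is not tight, its dual is 0.
The binding rows give the dual system: 3·y_yeast + 6·y_labor = 25.5 and 4·y_yeast + 5·y_labor = 26.5.
Solving: y_yeast = 3.5, y_labor = 2.5.
Δz = y_yeast·Δb = 3.5 × (-5) = -17.5, so new z* = 1767 − 17.5 = 1749.5.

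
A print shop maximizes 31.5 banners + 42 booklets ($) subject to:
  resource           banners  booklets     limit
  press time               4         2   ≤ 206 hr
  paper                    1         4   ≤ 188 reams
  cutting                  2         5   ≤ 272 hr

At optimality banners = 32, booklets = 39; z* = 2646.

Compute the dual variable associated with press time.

Check each constraint at x*: press time 206/206 (tight); paper 188/188 (tight); cutting 259/272 (slack 13).
Slack constraints have shadow price 0 (complementary slackness).
Dual feasibility on the basic columns requires 4·y_press time + 1·y_paper = 31.5, 2·y_press time + 4·y_paper = 42.
Solving: y_press time = 6, y_paper = 7.5.
Shadow price of press time = 6.

6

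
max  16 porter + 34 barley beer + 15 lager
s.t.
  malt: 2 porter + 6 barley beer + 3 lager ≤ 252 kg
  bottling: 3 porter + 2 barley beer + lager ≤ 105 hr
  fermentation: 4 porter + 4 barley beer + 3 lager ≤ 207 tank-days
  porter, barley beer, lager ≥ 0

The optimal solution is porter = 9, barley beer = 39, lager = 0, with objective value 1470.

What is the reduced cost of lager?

-2

At the optimum: malt uses 252 of 252 (binding); bottling uses 105 of 105 (binding); fermentation uses 192 of 207 (slack = 15).
Slack constraints have shadow price 0 (complementary slackness).
Dual feasibility on the basic columns requires 2·y_malt + 3·y_bottling = 16, 6·y_malt + 2·y_bottling = 34.
→ y_malt = 5 and y_bottling = 2.
Reduced cost of lager: c₃ − yᵀa₃ = 15 − (5·3 + 2·1) = 15 − 17 = -2.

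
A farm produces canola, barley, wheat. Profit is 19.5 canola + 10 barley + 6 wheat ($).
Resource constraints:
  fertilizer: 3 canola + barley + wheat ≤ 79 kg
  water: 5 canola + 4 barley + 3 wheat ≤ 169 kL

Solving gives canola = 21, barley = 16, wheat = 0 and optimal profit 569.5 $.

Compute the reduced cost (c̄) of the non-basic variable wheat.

-2.5

At the optimum: fertilizer uses 79 of 79 (binding); water uses 169 of 169 (binding).
Dual feasibility on the basic columns requires 3·y_fertilizer + 5·y_water = 19.5, 1·y_fertilizer + 4·y_water = 10.
Solving: y_fertilizer = 4, y_water = 1.5.
Reduced cost of wheat: c₃ − yᵀa₃ = 6 − (4·1 + 1.5·3) = 6 − 8.5 = -2.5.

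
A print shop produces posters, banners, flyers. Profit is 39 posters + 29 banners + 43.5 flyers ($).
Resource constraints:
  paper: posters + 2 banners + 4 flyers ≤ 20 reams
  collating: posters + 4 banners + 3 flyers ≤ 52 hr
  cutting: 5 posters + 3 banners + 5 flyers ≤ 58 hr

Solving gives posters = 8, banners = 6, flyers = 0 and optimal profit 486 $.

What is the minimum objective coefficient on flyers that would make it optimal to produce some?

51

Binding: paper and cutting. Non-binding: collating (20 unused).
By complementary slackness, y = 0 for the non-binding constraint.
Dual feasibility on the basic columns requires 1·y_paper + 5·y_cutting = 39, 2·y_paper + 3·y_cutting = 29.
→ y_paper = 4 and y_cutting = 7.
flyers enters the basis when its profit ≥ yᵀa₃ = 4·4 + 7·5 = 51.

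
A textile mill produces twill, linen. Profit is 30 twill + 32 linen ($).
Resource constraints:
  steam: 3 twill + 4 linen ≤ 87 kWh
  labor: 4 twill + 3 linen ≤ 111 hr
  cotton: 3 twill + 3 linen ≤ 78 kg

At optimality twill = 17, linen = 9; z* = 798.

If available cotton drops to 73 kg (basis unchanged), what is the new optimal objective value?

Binding: steam and cotton. Non-binding: labor (16 unused).
By complementary slackness, y = 0 for the non-binding constraint.
Dual feasibility on the basic columns requires 3·y_steam + 3·y_cotton = 30, 4·y_steam + 3·y_cotton = 32.
Solving: y_steam = 2, y_cotton = 8.
Δz = y_cotton·Δb = 8 × (-5) = -40, so new z* = 798 − 40 = 758.

758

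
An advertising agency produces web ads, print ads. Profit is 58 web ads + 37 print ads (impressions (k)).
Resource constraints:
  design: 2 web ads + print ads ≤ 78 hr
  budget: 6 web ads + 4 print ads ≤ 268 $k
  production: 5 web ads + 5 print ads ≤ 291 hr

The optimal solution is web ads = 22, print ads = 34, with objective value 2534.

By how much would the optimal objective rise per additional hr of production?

Check each constraint at x*: design 78/78 (tight); budget 268/268 (tight); production 280/291 (slack 11).
Slack constraints have shadow price 0 (complementary slackness).
Dual feasibility on the basic columns requires 2·y_design + 6·y_budget = 58, 1·y_design + 4·y_budget = 37.
Solving: y_design = 5, y_budget = 8.
Shadow price of production = 0.

0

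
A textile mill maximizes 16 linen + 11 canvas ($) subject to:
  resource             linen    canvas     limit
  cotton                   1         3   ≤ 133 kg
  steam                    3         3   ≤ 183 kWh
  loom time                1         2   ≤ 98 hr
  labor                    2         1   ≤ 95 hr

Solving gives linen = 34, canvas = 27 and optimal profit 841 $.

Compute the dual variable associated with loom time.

0

Check each constraint at x*: cotton 115/133 (slack 18); steam 183/183 (tight); loom time 88/98 (slack 10); labor 95/95 (tight).
By complementary slackness, y = 0 for the non-binding constraints.
From A_Bᵀ y = c: 3·y_steam + 2·y_labor = 16; 3·y_steam + 1·y_labor = 11.
Solving: y_steam = 2, y_labor = 5.
Shadow price of loom time = 0.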